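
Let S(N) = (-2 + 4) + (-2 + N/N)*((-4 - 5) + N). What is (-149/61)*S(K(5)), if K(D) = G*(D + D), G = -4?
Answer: -7599/61 ≈ -124.57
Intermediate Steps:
K(D) = -8*D (K(D) = -4*(D + D) = -8*D)
S(N) = 11 - N (S(N) = 2 + (-2 + 1)*(-9 + N) = 2 - (-9 + N) = 2 + (9 - N) = 11 - N)
(-149/61)*S(K(5)) = (-149/61)*(11 - (-8)*5) = (-149*1/61)*(11 - 1*(-40)) = -149*(11 + 40)/61 = -149/61*51 = -7599/61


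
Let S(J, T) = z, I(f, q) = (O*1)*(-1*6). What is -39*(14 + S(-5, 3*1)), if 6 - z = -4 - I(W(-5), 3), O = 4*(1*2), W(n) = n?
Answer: 936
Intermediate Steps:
O = 8 (O = 4*2 = 8)
I(f, q) = -48 (I(f, q) = (8*1)*(-1*6) = 8*(-6) = -48)
z = -38 (z = 6 - (-4 - 1*(-48)) = 6 - (-4 + 48) = 6 - 1*44 = 6 - 44 = -38)
S(J, T) = -38
-39*(14 + S(-5, 3*1)) = -39*(14 - 38) = -39*(-24) = 936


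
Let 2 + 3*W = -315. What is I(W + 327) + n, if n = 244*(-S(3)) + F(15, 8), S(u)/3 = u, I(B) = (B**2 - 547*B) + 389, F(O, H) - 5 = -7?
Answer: -665009/9 ≈ -73890.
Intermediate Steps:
W = -317/3 (W = -2/3 + (1/3)*(-315) = -2/3 - 105 = -317/3 ≈ -105.67)
F(O, H) = -2 (F(O, H) = 5 - 7 = -2)
I(B) = 389 + B**2 - 547*B
S(u) = 3*u
n = -2198 (n = 244*(-3*3) - 2 = 244*(-1*9) - 2 = 244*(-9) - 2 = -2196 - 2 = -2198)
I(W + 327) + n = (389 + (-317/3 + 327)**2 - 547*(-317/3 + 327)) - 2198 = (389 + (664/3)**2 - 547*664/3) - 2198 = (389 + 440896/9 - 363208/3) - 2198 = -645227/9 - 2198 = -665009/9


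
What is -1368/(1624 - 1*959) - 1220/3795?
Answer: -63188/26565 ≈ -2.3786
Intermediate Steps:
-1368/(1624 - 1*959) - 1220/3795 = -1368/(1624 - 959) - 1220*1/3795 = -1368/665 - 244/759 = -1368*1/665 - 244/759 = -72/35 - 244/759 = -63188/26565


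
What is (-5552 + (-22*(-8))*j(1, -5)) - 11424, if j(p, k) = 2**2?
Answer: -16272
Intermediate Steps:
j(p, k) = 4
(-5552 + (-22*(-8))*j(1, -5)) - 11424 = (-5552 - 22*(-8)*4) - 11424 = (-5552 + 176*4) - 11424 = (-5552 + 704) - 11424 = -4848 - 11424 = -16272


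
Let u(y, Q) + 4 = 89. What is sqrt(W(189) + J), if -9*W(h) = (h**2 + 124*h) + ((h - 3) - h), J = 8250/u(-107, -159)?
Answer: 4*I*sqrt(1052691)/51 ≈ 80.471*I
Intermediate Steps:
u(y, Q) = 85 (u(y, Q) = -4 + 89 = 85)
J = 1650/17 (J = 8250/85 = 8250*(1/85) = 1650/17 ≈ 97.059)
W(h) = 1/3 - 124*h/9 - h**2/9 (W(h) = -((h**2 + 124*h) + ((h - 3) - h))/9 = -((h**2 + 124*h) + ((-3 + h) - h))/9 = -((h**2 + 124*h) - 3)/9 = -(-3 + h**2 + 124*h)/9 = 1/3 - 124*h/9 - h**2/9)
sqrt(W(189) + J) = sqrt((1/3 - 124/9*189 - 1/9*189**2) + 1650/17) = sqrt((1/3 - 2604 - 1/9*35721) + 1650/17) = sqrt((1/3 - 2604 - 3969) + 1650/17) = sqrt(-19718/3 + 1650/17) = sqrt(-330256/51) = 4*I*sqrt(1052691)/51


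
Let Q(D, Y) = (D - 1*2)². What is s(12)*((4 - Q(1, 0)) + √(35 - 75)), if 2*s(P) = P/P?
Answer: 3/2 + I*√10 ≈ 1.5 + 3.1623*I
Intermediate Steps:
s(P) = ½ (s(P) = (P/P)/2 = (½)*1 = ½)
Q(D, Y) = (-2 + D)² (Q(D, Y) = (D - 2)² = (-2 + D)²)
s(12)*((4 - Q(1, 0)) + √(35 - 75)) = ((4 - (-2 + 1)²) + √(35 - 75))/2 = ((4 - 1*(-1)²) + √(-40))/2 = ((4 - 1*1) + 2*I*√10)/2 = ((4 - 1) + 2*I*√10)/2 = (3 + 2*I*√10)/2 = 3/2 + I*√10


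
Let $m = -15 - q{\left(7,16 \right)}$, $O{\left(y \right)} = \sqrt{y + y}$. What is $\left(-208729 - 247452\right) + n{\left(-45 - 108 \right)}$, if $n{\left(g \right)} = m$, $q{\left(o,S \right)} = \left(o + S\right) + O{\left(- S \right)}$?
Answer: $-456219 - 4 i \sqrt{2} \approx -4.5622 \cdot 10^{5} - 5.6569 i$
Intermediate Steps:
$O{\left(y \right)} = \sqrt{2} \sqrt{y}$ ($O{\left(y \right)} = \sqrt{2 y} = \sqrt{2} \sqrt{y}$)
$q{\left(o,S \right)} = S + o + \sqrt{2} \sqrt{- S}$ ($q{\left(o,S \right)} = \left(o + S\right) + \sqrt{2} \sqrt{- S} = \left(S + o\right) + \sqrt{2} \sqrt{- S} = S + o + \sqrt{2} \sqrt{- S}$)
$m = -38 - 4 i \sqrt{2}$ ($m = -15 - \left(16 + 7 + \sqrt{2} \sqrt{\left(-1\right) 16}\right) = -15 - \left(16 + 7 + \sqrt{2} \sqrt{-16}\right) = -15 - \left(16 + 7 + \sqrt{2} \cdot 4 i\right) = -15 - \left(16 + 7 + 4 i \sqrt{2}\right) = -15 - \left(23 + 4 i \sqrt{2}\right) = -38 - 4 i \sqrt{2} \approx -38.0 - 5.6569 i$)
$n{\left(g \right)} = -38 - 4 i \sqrt{2}$
$\left(-208729 - 247452\right) + n{\left(-45 - 108 \right)} = \left(-208729 - 247452\right) - \left(38 + 4 i \sqrt{2}\right) = -456181 - \left(38 + 4 i \sqrt{2}\right) = -456219 - 4 i \sqrt{2}$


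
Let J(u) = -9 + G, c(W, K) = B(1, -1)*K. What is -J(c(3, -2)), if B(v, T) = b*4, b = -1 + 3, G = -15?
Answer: 24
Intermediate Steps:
b = 2
B(v, T) = 8 (B(v, T) = 2*4 = 8)
c(W, K) = 8*K
J(u) = -24 (J(u) = -9 - 15 = -24)
-J(c(3, -2)) = -1*(-24) = 24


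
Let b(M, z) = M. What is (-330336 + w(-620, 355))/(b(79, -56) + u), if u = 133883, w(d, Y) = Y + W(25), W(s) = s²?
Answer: -164678/66981 ≈ -2.4586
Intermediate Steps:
w(d, Y) = 625 + Y (w(d, Y) = Y + 25² = Y + 625 = 625 + Y)
(-330336 + w(-620, 355))/(b(79, -56) + u) = (-330336 + (625 + 355))/(79 + 133883) = (-330336 + 980)/133962 = -329356*1/133962 = -164678/66981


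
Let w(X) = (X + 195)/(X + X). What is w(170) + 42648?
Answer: 2900137/68 ≈ 42649.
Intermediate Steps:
w(X) = (195 + X)/(2*X) (w(X) = (195 + X)/((2*X)) = (195 + X)*(1/(2*X)) = (195 + X)/(2*X))
w(170) + 42648 = (½)*(195 + 170)/170 + 42648 = (½)*(1/170)*365 + 42648 = 73/68 + 42648 = 2900137/68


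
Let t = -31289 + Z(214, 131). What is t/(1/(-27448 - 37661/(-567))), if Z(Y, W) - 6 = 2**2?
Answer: 485617579045/567 ≈ 8.5647e+8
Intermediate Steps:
Z(Y, W) = 10 (Z(Y, W) = 6 + 2**2 = 6 + 4 = 10)
t = -31279 (t = -31289 + 10 = -31279)
t/(1/(-27448 - 37661/(-567))) = -31279/(1/(-27448 - 37661/(-567))) = -31279/(1/(-27448 - 37661*(-1/567))) = -31279/(1/(-27448 + 37661/567)) = -31279/(1/(-15525355/567)) = -31279/(-567/15525355) = -31279*(-15525355/567) = 485617579045/567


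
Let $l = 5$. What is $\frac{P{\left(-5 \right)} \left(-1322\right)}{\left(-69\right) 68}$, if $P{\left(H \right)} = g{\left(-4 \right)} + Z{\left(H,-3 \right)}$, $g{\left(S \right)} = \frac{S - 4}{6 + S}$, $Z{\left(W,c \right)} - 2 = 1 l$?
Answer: $\frac{661}{782} \approx 0.84527$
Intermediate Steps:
$Z{\left(W,c \right)} = 7$ ($Z{\left(W,c \right)} = 2 + 1 \cdot 5 = 2 + 5 = 7$)
$g{\left(S \right)} = \frac{-4 + S}{6 + S}$
$P{\left(H \right)} = 3$ ($P{\left(H \right)} = \frac{-4 - 4}{6 - 4} + 7 = \frac{1}{2} \left(-8\right) + 7 = -4 + 7 = 3$)
$\frac{P{\left(-5 \right)} \left(-1322\right)}{\left(-69\right) 68} = \frac{3 \left(-1322\right)}{\left(-69\right) 68} = - \frac{3966}{-4692} = \left(-3966\right) \left(- \frac{1}{4692}\right) = \frac{661}{782}$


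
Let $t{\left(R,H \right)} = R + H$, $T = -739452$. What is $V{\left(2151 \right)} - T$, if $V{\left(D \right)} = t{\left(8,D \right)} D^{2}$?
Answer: $9990002811$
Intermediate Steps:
$t{\left(R,H \right)} = H + R$
$V{\left(D \right)} = D^{2} \left(8 + D\right)$ ($V{\left(D \right)} = \left(D + 8\right) D^{2} = \left(8 + D\right) D^{2} = D^{2} \left(8 + D\right)$)
$V{\left(2151 \right)} - T = 2151^{2} \left(8 + 2151\right) - -739452 = 4626801 \cdot 2159 + 739452 = 9989263359 + 739452 = 9990002811$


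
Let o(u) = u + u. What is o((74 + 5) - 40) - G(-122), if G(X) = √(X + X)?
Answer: 78 - 2*I*√61 ≈ 78.0 - 15.62*I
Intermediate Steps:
G(X) = √2*√X (G(X) = √(2*X) = √2*√X)
o(u) = 2*u
o((74 + 5) - 40) - G(-122) = 2*((74 + 5) - 40) - √2*√(-122) = 2*(79 - 40) - √2*I*√122 = 2*39 - 2*I*√61 = 78 - 2*I*√61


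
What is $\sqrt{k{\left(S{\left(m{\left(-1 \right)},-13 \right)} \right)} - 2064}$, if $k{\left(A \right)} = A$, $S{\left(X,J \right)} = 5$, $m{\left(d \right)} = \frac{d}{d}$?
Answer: $i \sqrt{2059} \approx 45.376 i$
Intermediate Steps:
$m{\left(d \right)} = 1$
$\sqrt{k{\left(S{\left(m{\left(-1 \right)},-13 \right)} \right)} - 2064} = \sqrt{5 - 2064} = \sqrt{-2059} = i \sqrt{2059}$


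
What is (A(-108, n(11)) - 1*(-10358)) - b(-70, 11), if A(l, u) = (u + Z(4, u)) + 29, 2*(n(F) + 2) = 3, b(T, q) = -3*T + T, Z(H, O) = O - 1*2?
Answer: 10244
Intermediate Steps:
Z(H, O) = -2 + O (Z(H, O) = O - 2 = -2 + O)
b(T, q) = -2*T
n(F) = -1/2 (n(F) = -2 + (1/2)*3 = -2 + 3/2 = -1/2)
A(l, u) = 27 + 2*u (A(l, u) = (u + (-2 + u)) + 29 = (-2 + 2*u) + 29 = 27 + 2*u)
(A(-108, n(11)) - 1*(-10358)) - b(-70, 11) = ((27 + 2*(-1/2)) - 1*(-10358)) - (-2)*(-70) = ((27 - 1) + 10358) - 1*140 = (26 + 10358) - 140 = 10384 - 140 = 10244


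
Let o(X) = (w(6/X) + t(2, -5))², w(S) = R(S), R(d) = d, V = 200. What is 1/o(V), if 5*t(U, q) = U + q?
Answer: 10000/3249 ≈ 3.0779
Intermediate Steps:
w(S) = S
t(U, q) = U/5 + q/5 (t(U, q) = (U + q)/5 = U/5 + q/5)
o(X) = (-⅗ + 6/X)² (o(X) = (6/X + ((⅕)*2 + (⅕)*(-5)))² = (6/X + (⅖ - 1))² = (6/X - ⅗)² = (-⅗ + 6/X)²)
1/o(V) = 1/((9/25)*(-10 + 200)²/200²) = 1/((9/25)*(1/40000)*190²) = 1/((9/25)*(1/40000)*36100) = 1/(3249/10000) = 10000/3249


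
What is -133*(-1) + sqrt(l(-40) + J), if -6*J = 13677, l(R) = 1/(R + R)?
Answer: 133 + I*sqrt(911805)/20 ≈ 133.0 + 47.744*I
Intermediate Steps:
l(R) = 1/(2*R)
J = -4559/2 (J = -1/6*13677 = -4559/2 ≈ -2279.5)
-133*(-1) + sqrt(l(-40) + J) = -133*(-1) + sqrt((1/2)/(-40) - 4559/2) = 133 + sqrt((1/2)*(-1/40) - 4559/2) = 133 + sqrt(-1/80 - 4559/2) = 133 + sqrt(-182361/80) = 133 + I*sqrt(911805)/20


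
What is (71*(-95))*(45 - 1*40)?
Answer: -33725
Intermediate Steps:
(71*(-95))*(45 - 1*40) = -6745*(45 - 40) = -6745*5 = -33725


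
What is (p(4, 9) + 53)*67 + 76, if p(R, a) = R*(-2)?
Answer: 3091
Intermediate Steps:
p(R, a) = -2*R
(p(4, 9) + 53)*67 + 76 = (-2*4 + 53)*67 + 76 = (-8 + 53)*67 + 76 = 45*67 + 76 = 3015 + 76 = 3091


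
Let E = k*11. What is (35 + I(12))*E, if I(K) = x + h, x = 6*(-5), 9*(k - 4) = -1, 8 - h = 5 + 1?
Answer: 2695/9 ≈ 299.44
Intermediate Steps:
h = 2 (h = 8 - (5 + 1) = 8 - 1*6 = 8 - 6 = 2)
k = 35/9 (k = 4 + (1/9)*(-1) = 4 - 1/9 = 35/9 ≈ 3.8889)
x = -30
I(K) = -28 (I(K) = -30 + 2 = -28)
E = 385/9 (E = (35/9)*11 = 385/9 ≈ 42.778)
(35 + I(12))*E = (35 - 28)*(385/9) = 7*(385/9) = 2695/9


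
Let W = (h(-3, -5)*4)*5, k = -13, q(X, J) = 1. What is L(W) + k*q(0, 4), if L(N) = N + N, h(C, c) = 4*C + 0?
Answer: -493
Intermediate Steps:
h(C, c) = 4*C
W = -240 (W = ((4*(-3))*4)*5 = -12*4*5 = -48*5 = -240)
L(N) = 2*N
L(W) + k*q(0, 4) = 2*(-240) - 13*1 = -480 - 13 = -493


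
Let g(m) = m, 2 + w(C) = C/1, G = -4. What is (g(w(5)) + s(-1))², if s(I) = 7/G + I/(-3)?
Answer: 361/144 ≈ 2.5069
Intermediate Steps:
w(C) = -2 + C (w(C) = -2 + C/1 = -2 + C*1 = -2 + C)
s(I) = -7/4 - I/3 (s(I) = 7/(-4) + I/(-3) = 7*(-¼) + I*(-⅓) = -7/4 - I/3)
(g(w(5)) + s(-1))² = ((-2 + 5) + (-7/4 - ⅓*(-1)))² = (3 + (-7/4 + ⅓))² = (3 - 17/12)² = (19/12)² = 361/144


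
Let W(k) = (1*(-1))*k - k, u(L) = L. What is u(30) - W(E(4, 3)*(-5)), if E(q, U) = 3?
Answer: 0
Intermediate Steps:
W(k) = -2*k (W(k) = -k - k = -2*k)
u(30) - W(E(4, 3)*(-5)) = 30 - (-2)*3*(-5) = 30 - (-2)*(-15) = 30 - 1*30 = 30 - 30 = 0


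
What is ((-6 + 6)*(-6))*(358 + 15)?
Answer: 0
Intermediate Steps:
((-6 + 6)*(-6))*(358 + 15) = (0*(-6))*373 = 0*373 = 0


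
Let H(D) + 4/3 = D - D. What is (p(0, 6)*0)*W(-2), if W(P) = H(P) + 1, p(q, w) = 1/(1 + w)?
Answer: 0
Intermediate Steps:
H(D) = -4/3 (H(D) = -4/3 + (D - D) = -4/3 + 0 = -4/3)
W(P) = -⅓ (W(P) = -4/3 + 1 = -⅓)
(p(0, 6)*0)*W(-2) = (0/(1 + 6))*(-⅓) = (0/7)*(-⅓) = ((⅐)*0)*(-⅓) = 0*(-⅓) = 0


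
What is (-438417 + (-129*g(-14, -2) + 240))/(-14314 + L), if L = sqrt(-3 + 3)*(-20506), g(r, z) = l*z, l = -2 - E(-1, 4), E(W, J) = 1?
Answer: 438951/14314 ≈ 30.666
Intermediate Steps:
l = -3 (l = -2 - 1*1 = -2 - 1 = -3)
g(r, z) = -3*z
L = 0 (L = sqrt(0)*(-20506) = 0*(-20506) = 0)
(-438417 + (-129*g(-14, -2) + 240))/(-14314 + L) = (-438417 + (-(-387)*(-2) + 240))/(-14314 + 0) = (-438417 + (-129*6 + 240))/(-14314) = (-438417 + (-774 + 240))*(-1/14314) = (-438417 - 534)*(-1/14314) = -438951*(-1/14314) = 438951/14314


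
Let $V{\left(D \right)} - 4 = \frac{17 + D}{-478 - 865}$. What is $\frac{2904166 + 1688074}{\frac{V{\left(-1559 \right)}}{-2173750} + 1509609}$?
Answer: $\frac{1675792327887500}{550883921638667} \approx 3.042$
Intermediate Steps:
$V{\left(D \right)} = \frac{315}{79} - \frac{D}{1343}$ ($V{\left(D \right)} = 4 + \frac{17 + D}{-478 - 865} = 4 + \frac{17 + D}{-1343} = 4 + \left(17 + D\right) \left(- \frac{1}{1343}\right) = 4 - \left(\frac{1}{79} + \frac{D}{1343}\right) = \frac{315}{79} - \frac{D}{1343}$)
$\frac{2904166 + 1688074}{\frac{V{\left(-1559 \right)}}{-2173750} + 1509609} = \frac{2904166 + 1688074}{\frac{\frac{315}{79} - - \frac{1559}{1343}}{-2173750} + 1509609} = \frac{4592240}{\left(\frac{315}{79} + \frac{1559}{1343}\right) \left(- \frac{1}{2173750}\right) + 1509609} = \frac{4592240}{\frac{6914}{1343} \left(- \frac{1}{2173750}\right) + 1509609} = \frac{4592240}{- \frac{3457}{1459673125} + 1509609} = \frac{4592240}{\frac{2203535686554668}{1459673125}} = 4592240 \cdot \frac{1459673125}{2203535686554668} = \frac{1675792327887500}{550883921638667}$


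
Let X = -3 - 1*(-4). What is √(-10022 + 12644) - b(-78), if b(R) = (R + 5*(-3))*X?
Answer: 93 + √2622 ≈ 144.21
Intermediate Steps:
X = 1 (X = -3 + 4 = 1)
b(R) = -15 + R (b(R) = (R + 5*(-3))*1 = (R - 15)*1 = (-15 + R)*1 = -15 + R)
√(-10022 + 12644) - b(-78) = √(-10022 + 12644) - (-15 - 78) = √2622 - 1*(-93) = √2622 + 93 = 93 + √2622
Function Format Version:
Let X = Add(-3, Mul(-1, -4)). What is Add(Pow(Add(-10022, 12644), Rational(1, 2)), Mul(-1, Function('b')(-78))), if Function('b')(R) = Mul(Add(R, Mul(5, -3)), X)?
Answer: Add(93, Pow(2622, Rational(1, 2))) ≈ 144.21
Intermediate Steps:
X = 1 (X = Add(-3, 4) = 1)
Function('b')(R) = Add(-15, R) (Function('b')(R) = Mul(Add(R, Mul(5, -3)), 1) = Mul(Add(R, -15), 1) = Mul(Add(-15, R), 1) = Add(-15, R))
Add(Pow(Add(-10022, 12644), Rational(1, 2)), Mul(-1, Function('b')(-78))) = Add(Pow(Add(-10022, 12644), Rational(1, 2)), Mul(-1, Add(-15, -78))) = Add(Pow(2622, Rational(1, 2)), Mul(-1, -93)) = Add(Pow(2622, Rational(1, 2)), 93) = Add(93, Pow(2622, Rational(1, 2)))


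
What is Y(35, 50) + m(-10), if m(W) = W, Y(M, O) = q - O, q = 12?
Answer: -48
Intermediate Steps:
Y(M, O) = 12 - O
Y(35, 50) + m(-10) = (12 - 1*50) - 10 = (12 - 50) - 10 = -38 - 10 = -48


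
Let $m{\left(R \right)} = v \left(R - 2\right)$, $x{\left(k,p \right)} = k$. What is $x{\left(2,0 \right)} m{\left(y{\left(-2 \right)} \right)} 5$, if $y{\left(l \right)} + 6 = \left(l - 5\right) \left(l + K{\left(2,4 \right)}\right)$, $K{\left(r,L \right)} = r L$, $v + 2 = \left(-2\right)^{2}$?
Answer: $-1000$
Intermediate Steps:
$v = 2$ ($v = -2 + \left(-2\right)^{2} = -2 + 4 = 2$)
$K{\left(r,L \right)} = L r$
$y{\left(l \right)} = -6 + \left(-5 + l\right) \left(8 + l\right)$ ($y{\left(l \right)} = -6 + \left(l - 5\right) \left(l + 4 \cdot 2\right) = -6 + \left(-5 + l\right) \left(l + 8\right) = -6 + \left(-5 + l\right) \left(8 + l\right)$)
$m{\left(R \right)} = -4 + 2 R$ ($m{\left(R \right)} = 2 \left(R - 2\right) = 2 \left(-2 + R\right) = -4 + 2 R$)
$x{\left(2,0 \right)} m{\left(y{\left(-2 \right)} \right)} 5 = 2 \left(-4 + 2 \left(-46 + \left(-2\right)^{2} + 3 \left(-2\right)\right)\right) 5 = 2 \left(-4 + 2 \left(-46 + 4 - 6\right)\right) 5 = 2 \left(-4 + 2 \left(-48\right)\right) 5 = 2 \left(-4 - 96\right) 5 = 2 \left(-100\right) 5 = \left(-200\right) 5 = -1000$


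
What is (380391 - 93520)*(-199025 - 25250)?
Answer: -64337993525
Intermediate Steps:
(380391 - 93520)*(-199025 - 25250) = 286871*(-224275) = -64337993525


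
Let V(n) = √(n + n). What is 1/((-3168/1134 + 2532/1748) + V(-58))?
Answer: -35157087/3079114985 - 1515911922*I*√29/89294334565 ≈ -0.011418 - 0.091422*I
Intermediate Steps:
V(n) = √2*√n (V(n) = √(2*n) = √2*√n)
1/((-3168/1134 + 2532/1748) + V(-58)) = 1/((-3168/1134 + 2532/1748) + √2*√(-58)) = 1/((-3168*1/1134 + 2532*(1/1748)) + √2*(I*√58)) = 1/((-176/63 + 633/437) + 2*I*√29) = 1/(-37033/27531 + 2*I*√29)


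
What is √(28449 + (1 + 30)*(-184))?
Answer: √22745 ≈ 150.81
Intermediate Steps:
√(28449 + (1 + 30)*(-184)) = √(28449 + 31*(-184)) = √(28449 - 5704) = √22745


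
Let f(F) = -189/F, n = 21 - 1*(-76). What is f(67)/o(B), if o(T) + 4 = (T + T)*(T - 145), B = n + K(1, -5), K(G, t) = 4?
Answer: 21/66196 ≈ 0.00031724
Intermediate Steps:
n = 97 (n = 21 + 76 = 97)
B = 101 (B = 97 + 4 = 101)
o(T) = -4 + 2*T*(-145 + T) (o(T) = -4 + (T + T)*(T - 145) = -4 + (2*T)*(-145 + T) = -4 + 2*T*(-145 + T))
f(67)/o(B) = (-189/67)/(-4 - 290*101 + 2*101**2) = (-189*1/67)/(-4 - 29290 + 2*10201) = -189/(67*(-4 - 29290 + 20402)) = -189/67/(-8892) = -189/67*(-1/8892) = 21/66196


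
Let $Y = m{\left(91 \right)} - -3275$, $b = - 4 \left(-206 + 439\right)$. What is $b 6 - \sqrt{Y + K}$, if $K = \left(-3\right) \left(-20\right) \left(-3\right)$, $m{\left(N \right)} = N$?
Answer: $-5592 - 3 \sqrt{354} \approx -5648.4$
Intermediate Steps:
$b = -932$ ($b = \left(-4\right) 233 = -932$)
$Y = 3366$ ($Y = 91 - -3275 = 91 + 3275 = 3366$)
$K = -180$ ($K = 60 \left(-3\right) = -180$)
$b 6 - \sqrt{Y + K} = \left(-932\right) 6 - \sqrt{3366 - 180} = -5592 - \sqrt{3186} = -5592 - 3 \sqrt{354}$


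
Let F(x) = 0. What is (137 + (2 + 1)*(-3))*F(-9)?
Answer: 0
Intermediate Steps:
(137 + (2 + 1)*(-3))*F(-9) = (137 + (2 + 1)*(-3))*0 = (137 + 3*(-3))*0 = (137 - 9)*0 = 128*0 = 0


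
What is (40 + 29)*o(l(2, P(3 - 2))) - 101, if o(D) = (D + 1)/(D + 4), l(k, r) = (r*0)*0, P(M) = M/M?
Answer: -335/4 ≈ -83.750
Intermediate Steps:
P(M) = 1
l(k, r) = 0 (l(k, r) = 0*0 = 0)
o(D) = (1 + D)/(4 + D)
(40 + 29)*o(l(2, P(3 - 2))) - 101 = (40 + 29)*((1 + 0)/(4 + 0)) - 101 = 69*(1/4) - 101 = 69/4 - 101 = -335/4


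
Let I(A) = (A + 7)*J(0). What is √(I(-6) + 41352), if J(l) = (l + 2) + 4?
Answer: √41358 ≈ 203.37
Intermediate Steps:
J(l) = 6 + l (J(l) = (2 + l) + 4 = 6 + l)
I(A) = 42 + 6*A (I(A) = (A + 7)*(6 + 0) = (7 + A)*6 = 42 + 6*A)
√(I(-6) + 41352) = √((42 + 6*(-6)) + 41352) = √((42 - 36) + 41352) = √(6 + 41352) = √41358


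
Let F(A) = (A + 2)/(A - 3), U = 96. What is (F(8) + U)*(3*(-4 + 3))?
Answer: -294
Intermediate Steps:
F(A) = (2 + A)/(-3 + A)
(F(8) + U)*(3*(-4 + 3)) = ((2 + 8)/(-3 + 8) + 96)*(3*(-4 + 3)) = (10/5 + 96)*(3*(-1)) = ((⅕)*10 + 96)*(-3) = (2 + 96)*(-3) = 98*(-3) = -294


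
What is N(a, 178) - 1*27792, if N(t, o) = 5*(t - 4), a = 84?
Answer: -27392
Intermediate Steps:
N(t, o) = -20 + 5*t (N(t, o) = 5*(-4 + t) = -20 + 5*t)
N(a, 178) - 1*27792 = (-20 + 5*84) - 1*27792 = (-20 + 420) - 27792 = 400 - 27792 = -27392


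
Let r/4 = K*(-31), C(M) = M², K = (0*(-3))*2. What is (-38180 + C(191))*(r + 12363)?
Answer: -21004737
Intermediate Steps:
K = 0 (K = 0*2 = 0)
r = 0 (r = 4*(0*(-31)) = 4*0 = 0)
(-38180 + C(191))*(r + 12363) = (-38180 + 191²)*(0 + 12363) = (-38180 + 36481)*12363 = -1699*12363 = -21004737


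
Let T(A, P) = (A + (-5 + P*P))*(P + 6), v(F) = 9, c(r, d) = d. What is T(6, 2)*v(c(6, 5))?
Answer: 360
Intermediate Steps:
T(A, P) = (6 + P)*(-5 + A + P²) (T(A, P) = (A + (-5 + P²))*(6 + P) = (-5 + A + P²)*(6 + P) = (6 + P)*(-5 + A + P²))
T(6, 2)*v(c(6, 5)) = (-30 + 2³ - 5*2 + 6*6 + 6*2² + 6*2)*9 = (-30 + 8 - 10 + 36 + 6*4 + 12)*9 = (-30 + 8 - 10 + 36 + 24 + 12)*9 = 40*9 = 360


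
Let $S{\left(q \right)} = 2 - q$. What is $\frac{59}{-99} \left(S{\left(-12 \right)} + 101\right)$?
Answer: $- \frac{6785}{99} \approx -68.535$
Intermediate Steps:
$\frac{59}{-99} \left(S{\left(-12 \right)} + 101\right) = \frac{59}{-99} \left(\left(2 - -12\right) + 101\right) = 59 \left(- \frac{1}{99}\right) \left(\left(2 + 12\right) + 101\right) = - \frac{59 \left(14 + 101\right)}{99} = \left(- \frac{59}{99}\right) 115 = - \frac{6785}{99}$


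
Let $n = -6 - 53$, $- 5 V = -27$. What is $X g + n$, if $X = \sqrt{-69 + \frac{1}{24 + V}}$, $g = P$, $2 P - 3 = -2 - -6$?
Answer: $-59 + \frac{i \sqrt{30414}}{6} \approx -59.0 + 29.066 i$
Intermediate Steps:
$V = \frac{27}{5}$ ($V = \left(- \frac{1}{5}\right) \left(-27\right) = \frac{27}{5} \approx 5.4$)
$P = \frac{7}{2}$ ($P = \frac{3}{2} + \frac{-2 - -6}{2} = \frac{3}{2} + \frac{-2 + 6}{2} = \frac{3}{2} + \frac{1}{2} \cdot 4 = \frac{3}{2} + 2 = \frac{7}{2} \approx 3.5$)
$n = -59$
$g = \frac{7}{2} \approx 3.5$
$X = \frac{i \sqrt{30414}}{21}$ ($X = \sqrt{-69 + \frac{1}{24 + \frac{27}{5}}} = \sqrt{-69 + \frac{1}{\frac{147}{5}}} = \sqrt{-69 + \frac{5}{147}} = \sqrt{- \frac{10138}{147}} = \frac{i \sqrt{30414}}{21} \approx 8.3046 i$)
$X g + n = \frac{i \sqrt{30414}}{21} \cdot \frac{7}{2} - 59 = \frac{i \sqrt{30414}}{6} - 59 = -59 + \frac{i \sqrt{30414}}{6}$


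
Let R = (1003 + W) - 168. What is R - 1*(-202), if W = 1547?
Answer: 2584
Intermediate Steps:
R = 2382 (R = (1003 + 1547) - 168 = 2550 - 168 = 2382)
R - 1*(-202) = 2382 - 1*(-202) = 2382 + 202 = 2584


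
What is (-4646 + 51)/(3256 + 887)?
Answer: -4595/4143 ≈ -1.1091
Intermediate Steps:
(-4646 + 51)/(3256 + 887) = -4595/4143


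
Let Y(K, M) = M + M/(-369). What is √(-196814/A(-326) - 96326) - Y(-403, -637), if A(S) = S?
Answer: 234416/369 + I*√2543245153/163 ≈ 635.27 + 309.39*I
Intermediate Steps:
Y(K, M) = 368*M/369 (Y(K, M) = M + M*(-1/369) = M - M/369 = 368*M/369)
√(-196814/A(-326) - 96326) - Y(-403, -637) = √(-196814/(-326) - 96326) - 368*(-637)/369 = √(-196814*(-1/326) - 96326) - 1*(-234416/369) = √(98407/163 - 96326) + 234416/369 = √(-15602731/163) + 234416/369 = I*√2543245153/163 + 234416/369 = 234416/369 + I*√2543245153/163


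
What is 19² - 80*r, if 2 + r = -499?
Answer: 40441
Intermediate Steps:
r = -501 (r = -2 - 499 = -501)
19² - 80*r = 19² - 80*(-501) = 361 + 40080 = 40441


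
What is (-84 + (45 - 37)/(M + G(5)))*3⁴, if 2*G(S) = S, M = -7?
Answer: -6948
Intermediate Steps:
G(S) = S/2
(-84 + (45 - 37)/(M + G(5)))*3⁴ = (-84 + (45 - 37)/(-7 + (½)*5))*3⁴ = (-84 + 8/(-7 + 5/2))*81 = (-84 + 8/(-9/2))*81 = (-84 + 8*(-2/9))*81 = (-84 - 16/9)*81 = -772/9*81 = -6948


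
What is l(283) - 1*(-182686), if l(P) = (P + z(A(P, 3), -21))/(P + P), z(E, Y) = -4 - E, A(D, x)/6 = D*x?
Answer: 103395461/566 ≈ 1.8268e+5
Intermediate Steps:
A(D, x) = 6*D*x (A(D, x) = 6*(D*x) = 6*D*x)
l(P) = (-4 - 17*P)/(2*P) (l(P) = (P + (-4 - 6*P*3))/(P + P) = (P + (-4 - 18*P))/((2*P)) = (P + (-4 - 18*P))*(1/(2*P)) = (-4 - 17*P)*(1/(2*P)) = (-4 - 17*P)/(2*P))
l(283) - 1*(-182686) = (-17/2 - 2/283) - 1*(-182686) = (-17/2 - 2*1/283) + 182686 = (-17/2 - 2/283) + 182686 = -4815/566 + 182686 = 103395461/566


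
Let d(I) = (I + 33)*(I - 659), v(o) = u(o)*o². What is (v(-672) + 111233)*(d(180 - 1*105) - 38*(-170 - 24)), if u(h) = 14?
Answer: -358340881300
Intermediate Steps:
v(o) = 14*o²
d(I) = (-659 + I)*(33 + I) (d(I) = (33 + I)*(-659 + I) = (-659 + I)*(33 + I))
(v(-672) + 111233)*(d(180 - 1*105) - 38*(-170 - 24)) = (14*(-672)² + 111233)*((-21747 + (180 - 1*105)² - 626*(180 - 1*105)) - 38*(-170 - 24)) = (14*451584 + 111233)*((-21747 + (180 - 105)² - 626*(180 - 105)) - 38*(-194)) = (6322176 + 111233)*((-21747 + 75² - 626*75) + 7372) = 6433409*((-21747 + 5625 - 46950) + 7372) = 6433409*(-63072 + 7372) = 6433409*(-55700) = -358340881300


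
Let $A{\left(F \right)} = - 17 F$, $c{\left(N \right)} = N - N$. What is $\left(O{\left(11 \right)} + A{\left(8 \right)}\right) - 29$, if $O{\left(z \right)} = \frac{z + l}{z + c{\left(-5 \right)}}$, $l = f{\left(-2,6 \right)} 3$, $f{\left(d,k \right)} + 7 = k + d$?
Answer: $- \frac{1813}{11} \approx -164.82$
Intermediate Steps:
$f{\left(d,k \right)} = -7 + d + k$ ($f{\left(d,k \right)} = -7 + \left(k + d\right) = -7 + \left(d + k\right) = -7 + d + k$)
$c{\left(N \right)} = 0$
$l = -9$ ($l = \left(-7 - 2 + 6\right) 3 = \left(-3\right) 3 = -9$)
$O{\left(z \right)} = \frac{-9 + z}{z}$ ($O{\left(z \right)} = \frac{z - 9}{z + 0} = \frac{-9 + z}{z}$)
$\left(O{\left(11 \right)} + A{\left(8 \right)}\right) - 29 = \left(\frac{-9 + 11}{11} - 136\right) - 29 = \left(\frac{1}{11} \cdot 2 - 136\right) - 29 = \left(\frac{2}{11} - 136\right) - 29 = - \frac{1494}{11} - 29 = - \frac{1813}{11}$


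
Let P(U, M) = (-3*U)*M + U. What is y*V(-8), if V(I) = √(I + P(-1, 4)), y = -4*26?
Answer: -104*√3 ≈ -180.13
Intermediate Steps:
P(U, M) = U - 3*M*U (P(U, M) = -3*M*U + U = U - 3*M*U)
y = -104
V(I) = √(11 + I) (V(I) = √(I - (1 - 3*4)) = √(I - (1 - 12)) = √(I - 1*(-11)) = √(I + 11) = √(11 + I))
y*V(-8) = -104*√(11 - 8) = -104*√3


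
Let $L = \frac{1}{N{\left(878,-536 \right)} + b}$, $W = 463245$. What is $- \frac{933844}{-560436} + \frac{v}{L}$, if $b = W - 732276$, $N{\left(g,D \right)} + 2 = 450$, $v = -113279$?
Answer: $\frac{4262790216902074}{140109} \approx 3.0425 \cdot 10^{10}$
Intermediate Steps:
$N{\left(g,D \right)} = 448$ ($N{\left(g,D \right)} = -2 + 450 = 448$)
$b = -269031$ ($b = 463245 - 732276 = -269031$)
$L = - \frac{1}{268583}$ ($L = \frac{1}{448 - 269031} = \frac{1}{-268583} = - \frac{1}{268583} \approx -3.7232 \cdot 10^{-6}$)
$- \frac{933844}{-560436} + \frac{v}{L} = - \frac{933844}{-560436} - \frac{113279}{- \frac{1}{268583}} = \left(-933844\right) \left(- \frac{1}{560436}\right) - -30424813657 = \frac{233461}{140109} + 30424813657 = \frac{4262790216902074}{140109}$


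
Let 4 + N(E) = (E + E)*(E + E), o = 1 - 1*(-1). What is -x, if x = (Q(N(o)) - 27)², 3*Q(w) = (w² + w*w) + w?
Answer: -5329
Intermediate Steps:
o = 2 (o = 1 + 1 = 2)
N(E) = -4 + 4*E² (N(E) = -4 + (E + E)*(E + E) = -4 + (2*E)*(2*E) = -4 + 4*E²)
Q(w) = w/3 + 2*w²/3 (Q(w) = ((w² + w*w) + w)/3 = ((w² + w²) + w)/3 = (2*w² + w)/3 = (w + 2*w²)/3 = w/3 + 2*w²/3)
x = 5329 (x = ((-4 + 4*2²)*(1 + 2*(-4 + 4*2²))/3 - 27)² = ((-4 + 4*4)*(1 + 2*(-4 + 4*4))/3 - 27)² = ((-4 + 16)*(1 + 2*(-4 + 16))/3 - 27)² = ((⅓)*12*(1 + 2*12) - 27)² = ((⅓)*12*(1 + 24) - 27)² = ((⅓)*12*25 - 27)² = (100 - 27)² = 73² = 5329)
-x = -1*5329 = -5329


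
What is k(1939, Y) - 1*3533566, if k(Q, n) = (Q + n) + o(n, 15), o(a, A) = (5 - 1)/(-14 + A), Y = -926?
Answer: -3532549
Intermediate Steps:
o(a, A) = 4/(-14 + A)
k(Q, n) = 4 + Q + n (k(Q, n) = (Q + n) + 4/(-14 + 15) = (Q + n) + 4/1 = (Q + n) + 4*1 = (Q + n) + 4 = 4 + Q + n)
k(1939, Y) - 1*3533566 = (4 + 1939 - 926) - 1*3533566 = 1017 - 3533566 = -3532549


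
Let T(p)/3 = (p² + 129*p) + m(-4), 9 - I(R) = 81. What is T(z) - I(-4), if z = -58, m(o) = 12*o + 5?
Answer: -12411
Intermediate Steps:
m(o) = 5 + 12*o
I(R) = -72 (I(R) = 9 - 1*81 = 9 - 81 = -72)
T(p) = -129 + 3*p² + 387*p (T(p) = 3*((p² + 129*p) + (5 + 12*(-4))) = 3*((p² + 129*p) + (5 - 48)) = 3*((p² + 129*p) - 43) = 3*(-43 + p² + 129*p) = -129 + 3*p² + 387*p)
T(z) - I(-4) = (-129 + 3*(-58)² + 387*(-58)) - 1*(-72) = (-129 + 3*3364 - 22446) + 72 = (-129 + 10092 - 22446) + 72 = -12483 + 72 = -12411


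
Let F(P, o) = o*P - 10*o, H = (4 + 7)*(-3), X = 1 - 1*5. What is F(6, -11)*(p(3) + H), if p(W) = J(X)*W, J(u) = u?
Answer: -1980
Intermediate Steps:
X = -4 (X = 1 - 5 = -4)
H = -33 (H = 11*(-3) = -33)
p(W) = -4*W
F(P, o) = -10*o + P*o (F(P, o) = P*o - 10*o = -10*o + P*o)
F(6, -11)*(p(3) + H) = (-11*(-10 + 6))*(-4*3 - 33) = (-11*(-4))*(-12 - 33) = 44*(-45) = -1980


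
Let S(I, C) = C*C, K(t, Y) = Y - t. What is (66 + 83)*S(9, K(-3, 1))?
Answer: 2384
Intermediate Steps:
S(I, C) = C²
(66 + 83)*S(9, K(-3, 1)) = (66 + 83)*(1 - 1*(-3))² = 149*(1 + 3)² = 149*4² = 149*16 = 2384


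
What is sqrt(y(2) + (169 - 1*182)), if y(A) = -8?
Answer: I*sqrt(21) ≈ 4.5826*I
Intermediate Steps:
sqrt(y(2) + (169 - 1*182)) = sqrt(-8 + (169 - 1*182)) = sqrt(-8 + (169 - 182)) = sqrt(-8 - 13) = sqrt(-21) = I*sqrt(21)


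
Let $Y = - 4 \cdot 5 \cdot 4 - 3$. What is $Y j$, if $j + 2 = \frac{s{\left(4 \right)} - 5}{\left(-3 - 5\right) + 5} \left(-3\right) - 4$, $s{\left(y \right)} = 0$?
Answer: $913$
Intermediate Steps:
$Y = -83$ ($Y = \left(-4\right) 20 - 3 = -80 - 3 = -83$)
$j = -11$ ($j = -2 + \left(\frac{0 - 5}{\left(-3 - 5\right) + 5} \left(-3\right) - 4\right) = -2 + \left(- \frac{5}{-8 + 5} \left(-3\right) - 4\right) = -2 + \left(- \frac{5}{-3} \left(-3\right) - 4\right) = -2 + \left(\left(-5\right) \left(- \frac{1}{3}\right) \left(-3\right) - 4\right) = -2 + \left(\frac{5}{3} \left(-3\right) - 4\right) = -2 - 9 = -11$)
$Y j = \left(-83\right) \left(-11\right) = 913$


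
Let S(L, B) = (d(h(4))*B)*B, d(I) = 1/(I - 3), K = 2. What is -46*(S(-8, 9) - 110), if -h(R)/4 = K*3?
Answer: 5198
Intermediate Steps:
h(R) = -24 (h(R) = -8*3 = -4*6 = -24)
d(I) = 1/(-3 + I)
S(L, B) = -B**2/27 (S(L, B) = (B/(-3 - 24))*B = (B/(-27))*B = (-B/27)*B = -B**2/27)
-46*(S(-8, 9) - 110) = -46*(-1/27*9**2 - 110) = -46*(-1/27*81 - 110) = -46*(-3 - 110) = -46*(-113) = 5198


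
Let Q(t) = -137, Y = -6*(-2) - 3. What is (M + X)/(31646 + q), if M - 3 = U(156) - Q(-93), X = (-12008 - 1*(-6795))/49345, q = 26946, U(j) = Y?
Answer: 918399/361402780 ≈ 0.0025412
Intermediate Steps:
Y = 9 (Y = 12 - 3 = 9)
U(j) = 9
X = -5213/49345 (X = (-12008 + 6795)*(1/49345) = -5213*1/49345 = -5213/49345 ≈ -0.10564)
M = 149 (M = 3 + (9 - 1*(-137)) = 3 + (9 + 137) = 3 + 146 = 149)
(M + X)/(31646 + q) = (149 - 5213/49345)/(31646 + 26946) = (7347192/49345)/58592 = (7347192/49345)*(1/58592) = 918399/361402780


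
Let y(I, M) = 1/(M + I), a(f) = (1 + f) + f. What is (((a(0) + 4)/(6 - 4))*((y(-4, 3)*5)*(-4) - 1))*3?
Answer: 285/2 ≈ 142.50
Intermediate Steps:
a(f) = 1 + 2*f
y(I, M) = 1/(I + M)
(((a(0) + 4)/(6 - 4))*((y(-4, 3)*5)*(-4) - 1))*3 = ((((1 + 2*0) + 4)/(6 - 4))*((5/(-4 + 3))*(-4) - 1))*3 = ((((1 + 0) + 4)/2)*((5/(-1))*(-4) - 1))*3 = (((1 + 4)*(½))*(-1*5*(-4) - 1))*3 = ((5*(½))*(-5*(-4) - 1))*3 = (5*(20 - 1)/2)*3 = ((5/2)*19)*3 = (95/2)*3 = 285/2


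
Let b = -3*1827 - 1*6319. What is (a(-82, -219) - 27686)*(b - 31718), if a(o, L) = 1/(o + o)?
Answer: 98796848295/82 ≈ 1.2048e+9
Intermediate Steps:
a(o, L) = 1/(2*o)
b = -11800 (b = -5481 - 6319 = -11800)
(a(-82, -219) - 27686)*(b - 31718) = ((½)/(-82) - 27686)*(-11800 - 31718) = ((½)*(-1/82) - 27686)*(-43518) = (-1/164 - 27686)*(-43518) = -4540505/164*(-43518) = 98796848295/82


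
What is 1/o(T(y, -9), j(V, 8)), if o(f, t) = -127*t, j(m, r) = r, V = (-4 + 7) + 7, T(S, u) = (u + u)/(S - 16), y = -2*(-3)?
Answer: -1/1016 ≈ -0.00098425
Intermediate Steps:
y = 6
T(S, u) = 2*u/(-16 + S) (T(S, u) = (2*u)/(-16 + S) = 2*u/(-16 + S))
V = 10 (V = 3 + 7 = 10)
1/o(T(y, -9), j(V, 8)) = 1/(-127*8) = 1/(-1016) = -1/1016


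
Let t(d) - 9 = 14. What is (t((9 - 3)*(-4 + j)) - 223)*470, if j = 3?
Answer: -94000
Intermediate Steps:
t(d) = 23 (t(d) = 9 + 14 = 23)
(t((9 - 3)*(-4 + j)) - 223)*470 = (23 - 223)*470 = -200*470 = -94000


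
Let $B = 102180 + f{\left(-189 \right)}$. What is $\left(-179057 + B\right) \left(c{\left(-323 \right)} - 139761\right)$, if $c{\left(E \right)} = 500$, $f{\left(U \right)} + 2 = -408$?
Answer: $10763064907$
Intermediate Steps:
$f{\left(U \right)} = -410$ ($f{\left(U \right)} = -2 - 408 = -410$)
$B = 101770$ ($B = 102180 - 410 = 101770$)
$\left(-179057 + B\right) \left(c{\left(-323 \right)} - 139761\right) = \left(-179057 + 101770\right) \left(500 - 139761\right) = - 77287 \left(500 - 139761\right) = \left(-77287\right) \left(-139261\right) = 10763064907$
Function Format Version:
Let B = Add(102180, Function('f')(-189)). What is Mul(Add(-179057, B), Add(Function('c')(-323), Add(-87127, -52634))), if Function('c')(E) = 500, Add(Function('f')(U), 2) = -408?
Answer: 10763064907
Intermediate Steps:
Function('f')(U) = -410 (Function('f')(U) = Add(-2, -408) = -410)
B = 101770 (B = Add(102180, -410) = 101770)
Mul(Add(-179057, B), Add(Function('c')(-323), Add(-87127, -52634))) = Mul(Add(-179057, 101770), Add(500, Add(-87127, -52634))) = Mul(-77287, Add(500, -139761)) = Mul(-77287, -139261) = 10763064907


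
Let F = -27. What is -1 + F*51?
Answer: -1378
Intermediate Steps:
-1 + F*51 = -1 - 27*51 = -1 - 1377 = -1378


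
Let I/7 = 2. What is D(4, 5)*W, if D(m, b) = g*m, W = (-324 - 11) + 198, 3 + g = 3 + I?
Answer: -7672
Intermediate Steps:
I = 14 (I = 7*2 = 14)
g = 14 (g = -3 + (3 + 14) = -3 + 17 = 14)
W = -137 (W = -335 + 198 = -137)
D(m, b) = 14*m
D(4, 5)*W = (14*4)*(-137) = 56*(-137) = -7672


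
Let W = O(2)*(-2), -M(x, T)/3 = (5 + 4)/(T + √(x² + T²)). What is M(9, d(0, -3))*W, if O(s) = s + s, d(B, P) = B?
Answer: 24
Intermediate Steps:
O(s) = 2*s
M(x, T) = -27/(T + √(T² + x²)) (M(x, T) = -3*(5 + 4)/(T + √(x² + T²)) = -27/(T + √(T² + x²)))
W = -8 (W = (2*2)*(-2) = 4*(-2) = -8)
M(9, d(0, -3))*W = -27/(0 + √(0² + 9²))*(-8) = -27/(0 + √(0 + 81))*(-8) = -27/(0 + √81)*(-8) = -27/(0 + 9)*(-8) = -27/9*(-8) = -27*⅑*(-8) = -3*(-8) = 24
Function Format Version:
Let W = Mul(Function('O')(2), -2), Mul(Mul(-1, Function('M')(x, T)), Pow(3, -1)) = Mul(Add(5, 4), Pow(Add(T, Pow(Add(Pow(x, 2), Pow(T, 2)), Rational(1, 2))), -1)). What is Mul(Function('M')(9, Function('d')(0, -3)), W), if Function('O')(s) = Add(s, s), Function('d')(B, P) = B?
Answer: 24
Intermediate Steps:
Function('O')(s) = Mul(2, s)
Function('M')(x, T) = Mul(-27, Pow(Add(T, Pow(Add(Pow(T, 2), Pow(x, 2)), Rational(1, 2))), -1)) (Function('M')(x, T) = Mul(-3, Mul(Add(5, 4), Pow(Add(T, Pow(Add(Pow(x, 2), Pow(T, 2)), Rational(1, 2))), -1))) = Mul(-3, Mul(9, Pow(Add(T, Pow(Add(Pow(T, 2), Pow(x, 2)), Rational(1, 2))), -1))) = Mul(-27, Pow(Add(T, Pow(Add(Pow(T, 2), Pow(x, 2)), Rational(1, 2))), -1)))
W = -8 (W = Mul(Mul(2, 2), -2) = Mul(4, -2) = -8)
Mul(Function('M')(9, Function('d')(0, -3)), W) = Mul(Mul(-27, Pow(Add(0, Pow(Add(Pow(0, 2), Pow(9, 2)), Rational(1, 2))), -1)), -8) = Mul(Mul(-27, Pow(Add(0, Pow(Add(0, 81), Rational(1, 2))), -1)), -8) = Mul(Mul(-27, Pow(Add(0, Pow(81, Rational(1, 2))), -1)), -8) = Mul(Mul(-27, Pow(Add(0, 9), -1)), -8) = Mul(Mul(-27, Pow(9, -1)), -8) = Mul(Mul(-27, Rational(1, 9)), -8) = Mul(-3, -8) = 24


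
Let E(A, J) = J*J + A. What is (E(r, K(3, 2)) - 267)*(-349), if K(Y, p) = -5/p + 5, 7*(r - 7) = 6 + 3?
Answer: 2467081/28 ≈ 88110.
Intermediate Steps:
r = 58/7 (r = 7 + (6 + 3)/7 = 7 + (⅐)*9 = 7 + 9/7 = 58/7 ≈ 8.2857)
K(Y, p) = 5 - 5/p
E(A, J) = A + J² (E(A, J) = J² + A = A + J²)
(E(r, K(3, 2)) - 267)*(-349) = ((58/7 + (5 - 5/2)²) - 267)*(-349) = ((58/7 + (5/2)²) - 267)*(-349) = ((58/7 + 25/4) - 267)*(-349) = (407/28 - 267)*(-349) = -7069/28*(-349) = 2467081/28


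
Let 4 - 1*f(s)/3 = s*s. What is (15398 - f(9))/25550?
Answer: 15629/25550 ≈ 0.61170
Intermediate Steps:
f(s) = 12 - 3*s**2 (f(s) = 12 - 3*s*s = 12 - 3*s**2)
(15398 - f(9))/25550 = (15398 - (12 - 3*9**2))/25550 = (15398 - (12 - 3*81))*(1/25550) = (15398 - (12 - 243))*(1/25550) = (15398 - 1*(-231))*(1/25550) = (15398 + 231)*(1/25550) = 15629*(1/25550) = 15629/25550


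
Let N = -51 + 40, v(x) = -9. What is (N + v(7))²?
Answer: 400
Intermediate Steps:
N = -11
(N + v(7))² = (-11 - 9)² = (-20)² = 400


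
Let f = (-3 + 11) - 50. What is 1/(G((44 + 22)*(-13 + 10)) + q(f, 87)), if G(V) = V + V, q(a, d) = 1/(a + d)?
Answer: -45/17819 ≈ -0.0025254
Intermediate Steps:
f = -42 (f = 8 - 50 = -42)
G(V) = 2*V
1/(G((44 + 22)*(-13 + 10)) + q(f, 87)) = 1/(2*((44 + 22)*(-13 + 10)) + 1/(-42 + 87)) = 1/(2*(66*(-3)) + 1/45) = 1/(2*(-198) + 1/45) = 1/(-396 + 1/45) = 1/(-17819/45) = -45/17819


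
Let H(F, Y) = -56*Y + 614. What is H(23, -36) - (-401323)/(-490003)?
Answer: 1288306567/490003 ≈ 2629.2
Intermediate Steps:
H(F, Y) = 614 - 56*Y
H(23, -36) - (-401323)/(-490003) = (614 - 56*(-36)) - (-401323)/(-490003) = (614 + 2016) - (-401323)*(-1)/490003 = 2630 - 1*401323/490003 = 2630 - 401323/490003 = 1288306567/490003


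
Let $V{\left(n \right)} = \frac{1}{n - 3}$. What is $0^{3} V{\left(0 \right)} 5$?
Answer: $0$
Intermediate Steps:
$V{\left(n \right)} = \frac{1}{-3 + n}$
$0^{3} V{\left(0 \right)} 5 = \frac{0^{3}}{-3 + 0} \cdot 5 = \frac{0}{-3} \cdot 5 = 0 \left(- \frac{1}{3}\right) 5 = 0 \cdot 5 = 0$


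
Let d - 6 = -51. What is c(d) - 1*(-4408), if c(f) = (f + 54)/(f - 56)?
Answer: 445199/101 ≈ 4407.9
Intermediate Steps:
d = -45 (d = 6 - 51 = -45)
c(f) = (54 + f)/(-56 + f)
c(d) - 1*(-4408) = (54 - 45)/(-56 - 45) - 1*(-4408) = 9/(-101) + 4408 = -1/101*9 + 4408 = -9/101 + 4408 = 445199/101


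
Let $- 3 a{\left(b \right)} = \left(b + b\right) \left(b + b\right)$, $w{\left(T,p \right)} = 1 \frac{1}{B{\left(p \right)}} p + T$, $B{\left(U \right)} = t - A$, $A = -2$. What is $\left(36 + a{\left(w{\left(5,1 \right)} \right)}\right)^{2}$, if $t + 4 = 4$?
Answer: $\frac{169}{9} \approx 18.778$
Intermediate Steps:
$t = 0$ ($t = -4 + 4 = 0$)
$B{\left(U \right)} = 2$ ($B{\left(U \right)} = 0 - -2 = 0 + 2 = 2$)
$w{\left(T,p \right)} = T + \frac{p}{2}$ ($w{\left(T,p \right)} = 1 \cdot \frac{1}{2} p + T = \frac{p}{2} + T = T + \frac{p}{2}$)
$a{\left(b \right)} = - \frac{4 b^{2}}{3}$ ($a{\left(b \right)} = - \frac{\left(b + b\right) \left(b + b\right)}{3} = - \frac{2 b 2 b}{3} = - \frac{4 b^{2}}{3}$)
$\left(36 + a{\left(w{\left(5,1 \right)} \right)}\right)^{2} = \left(36 - \frac{4 \left(5 + \frac{1}{2} \cdot 1\right)^{2}}{3}\right)^{2} = \left(36 - \frac{4 \left(5 + \frac{1}{2}\right)^{2}}{3}\right)^{2} = \left(36 - \frac{4 \left(\frac{11}{2}\right)^{2}}{3}\right)^{2} = \left(36 - \frac{121}{3}\right)^{2} = \left(- \frac{13}{3}\right)^{2} = \frac{169}{9}$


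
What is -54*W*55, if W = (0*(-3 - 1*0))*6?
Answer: 0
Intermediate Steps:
W = 0 (W = (0*(-3 + 0))*6 = (0*(-3))*6 = 0*6 = 0)
-54*W*55 = -54*0*55 = 0*55 = 0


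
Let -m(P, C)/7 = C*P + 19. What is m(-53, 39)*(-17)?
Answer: -243712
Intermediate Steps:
m(P, C) = -133 - 7*C*P (m(P, C) = -7*(C*P + 19) = -7*(19 + C*P) = -133 - 7*C*P)
m(-53, 39)*(-17) = (-133 - 7*39*(-53))*(-17) = (-133 + 14469)*(-17) = 14336*(-17) = -243712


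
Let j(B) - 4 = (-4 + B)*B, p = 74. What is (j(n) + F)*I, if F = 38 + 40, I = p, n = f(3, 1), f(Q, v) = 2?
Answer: 5772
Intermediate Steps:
n = 2
I = 74
j(B) = 4 + B*(-4 + B) (j(B) = 4 + (-4 + B)*B = 4 + B*(-4 + B))
F = 78
(j(n) + F)*I = ((4 + 2**2 - 4*2) + 78)*74 = ((4 + 4 - 8) + 78)*74 = (0 + 78)*74 = 78*74 = 5772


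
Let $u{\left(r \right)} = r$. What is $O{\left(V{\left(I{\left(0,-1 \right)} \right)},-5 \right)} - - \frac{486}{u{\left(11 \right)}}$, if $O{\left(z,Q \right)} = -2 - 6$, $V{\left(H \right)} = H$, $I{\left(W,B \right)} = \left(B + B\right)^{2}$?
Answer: $\frac{398}{11} \approx 36.182$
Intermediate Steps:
$I{\left(W,B \right)} = 4 B^{2}$ ($I{\left(W,B \right)} = \left(2 B\right)^{2} = 4 B^{2}$)
$O{\left(z,Q \right)} = -8$ ($O{\left(z,Q \right)} = -2 - 6 = -8$)
$O{\left(V{\left(I{\left(0,-1 \right)} \right)},-5 \right)} - - \frac{486}{u{\left(11 \right)}} = -8 - - \frac{486}{11} = -8 + \frac{486}{11} = \frac{398}{11}$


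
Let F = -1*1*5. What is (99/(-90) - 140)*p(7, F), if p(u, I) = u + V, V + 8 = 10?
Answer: -12699/10 ≈ -1269.9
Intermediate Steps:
V = 2 (V = -8 + 10 = 2)
F = -5 (F = -1*5 = -5)
p(u, I) = 2 + u (p(u, I) = u + 2 = 2 + u)
(99/(-90) - 140)*p(7, F) = (99/(-90) - 140)*(2 + 7) = (99*(-1/90) - 140)*9 = (-11/10 - 140)*9 = -1411/10*9 = -12699/10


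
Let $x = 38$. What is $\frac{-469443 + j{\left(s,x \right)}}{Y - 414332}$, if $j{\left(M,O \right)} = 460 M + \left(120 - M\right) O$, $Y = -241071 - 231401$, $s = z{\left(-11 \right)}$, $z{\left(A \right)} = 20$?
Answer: $\frac{456443}{886804} \approx 0.51471$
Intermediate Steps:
$s = 20$
$Y = -472472$ ($Y = -241071 - 231401 = -472472$)
$j{\left(M,O \right)} = 460 M + O \left(120 - M\right)$
$\frac{-469443 + j{\left(s,x \right)}}{Y - 414332} = \frac{-469443 + \left(120 \cdot 38 + 460 \cdot 20 - 20 \cdot 38\right)}{-472472 - 414332} = \frac{-469443 + \left(4560 + 9200 - 760\right)}{-886804} = \left(-469443 + 13000\right) \left(- \frac{1}{886804}\right) = \left(-456443\right) \left(- \frac{1}{886804}\right) = \frac{456443}{886804}$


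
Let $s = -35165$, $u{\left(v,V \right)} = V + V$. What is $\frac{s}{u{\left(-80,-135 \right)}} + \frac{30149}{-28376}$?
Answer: $\frac{98970181}{766152} \approx 129.18$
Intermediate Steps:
$u{\left(v,V \right)} = 2 V$
$\frac{s}{u{\left(-80,-135 \right)}} + \frac{30149}{-28376} = - \frac{35165}{2 \left(-135\right)} + \frac{30149}{-28376} = - \frac{35165}{-270} + 30149 \left(- \frac{1}{28376}\right) = \left(-35165\right) \left(- \frac{1}{270}\right) - \frac{30149}{28376} = \frac{7033}{54} - \frac{30149}{28376} = \frac{98970181}{766152}$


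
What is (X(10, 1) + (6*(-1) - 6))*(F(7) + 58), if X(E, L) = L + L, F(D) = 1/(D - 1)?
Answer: -1745/3 ≈ -581.67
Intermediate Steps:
F(D) = 1/(-1 + D)
X(E, L) = 2*L
(X(10, 1) + (6*(-1) - 6))*(F(7) + 58) = (2*1 + (6*(-1) - 6))*(1/(-1 + 7) + 58) = (2 + (-6 - 6))*(1/6 + 58) = (2 - 12)*(1/6 + 58) = -10*349/6 = -1745/3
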